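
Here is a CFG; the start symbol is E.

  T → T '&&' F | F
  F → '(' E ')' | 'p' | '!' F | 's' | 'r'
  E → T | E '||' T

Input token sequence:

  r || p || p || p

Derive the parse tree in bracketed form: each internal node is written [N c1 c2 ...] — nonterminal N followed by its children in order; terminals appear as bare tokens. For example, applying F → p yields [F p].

[E [E [E [E [T [F r]]] || [T [F p]]] || [T [F p]]] || [T [F p]]]

E
E || T
E || T || T
E || T || T || T
T || T || T || T
F || T || T || T
r || T || T || T
r || F || T || T
r || p || T || T
r || p || F || T
r || p || p || T
r || p || p || F
r || p || p || p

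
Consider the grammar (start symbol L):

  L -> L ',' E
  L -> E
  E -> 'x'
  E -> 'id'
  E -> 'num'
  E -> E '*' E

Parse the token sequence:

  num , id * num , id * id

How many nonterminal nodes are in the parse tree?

[L [L [L [E num]] , [E [E id] * [E num]]] , [E [E id] * [E id]]]

10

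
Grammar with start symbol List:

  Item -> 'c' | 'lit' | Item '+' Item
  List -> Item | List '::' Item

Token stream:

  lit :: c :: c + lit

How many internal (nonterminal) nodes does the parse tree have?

[List [List [List [Item lit]] :: [Item c]] :: [Item [Item c] + [Item lit]]]

8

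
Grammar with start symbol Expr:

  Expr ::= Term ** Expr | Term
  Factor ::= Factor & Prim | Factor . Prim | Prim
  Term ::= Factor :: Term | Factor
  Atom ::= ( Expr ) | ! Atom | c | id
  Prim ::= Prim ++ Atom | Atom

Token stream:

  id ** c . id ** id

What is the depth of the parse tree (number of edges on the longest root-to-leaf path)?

7

[Expr [Term [Factor [Prim [Atom id]]]] ** [Expr [Term [Factor [Factor [Prim [Atom c]]] . [Prim [Atom id]]]] ** [Expr [Term [Factor [Prim [Atom id]]]]]]]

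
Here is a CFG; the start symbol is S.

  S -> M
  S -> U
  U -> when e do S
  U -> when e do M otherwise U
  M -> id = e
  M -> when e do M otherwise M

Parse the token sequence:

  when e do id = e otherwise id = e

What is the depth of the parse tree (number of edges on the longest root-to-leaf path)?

[S [M when e do [M id = e] otherwise [M id = e]]]

3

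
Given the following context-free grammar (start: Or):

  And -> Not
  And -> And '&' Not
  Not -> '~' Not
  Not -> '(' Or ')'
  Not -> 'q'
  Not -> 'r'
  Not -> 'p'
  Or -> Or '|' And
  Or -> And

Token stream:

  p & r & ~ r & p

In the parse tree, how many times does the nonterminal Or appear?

1

[Or [And [And [And [And [Not p]] & [Not r]] & [Not ~ [Not r]]] & [Not p]]]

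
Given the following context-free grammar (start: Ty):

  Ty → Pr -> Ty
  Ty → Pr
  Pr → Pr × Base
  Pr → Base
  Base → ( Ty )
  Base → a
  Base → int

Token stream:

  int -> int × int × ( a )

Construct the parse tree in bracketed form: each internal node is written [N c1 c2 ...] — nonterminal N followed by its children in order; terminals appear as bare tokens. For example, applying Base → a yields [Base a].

Ty
Pr -> Ty
Base -> Ty
int -> Ty
int -> Pr
int -> Pr × Base
int -> Pr × Base × Base
int -> Base × Base × Base
int -> int × Base × Base
int -> int × int × Base
int -> int × int × ( Ty )
int -> int × int × ( Pr )
int -> int × int × ( Base )
int -> int × int × ( a )

[Ty [Pr [Base int]] -> [Ty [Pr [Pr [Pr [Base int]] × [Base int]] × [Base ( [Ty [Pr [Base a]]] )]]]]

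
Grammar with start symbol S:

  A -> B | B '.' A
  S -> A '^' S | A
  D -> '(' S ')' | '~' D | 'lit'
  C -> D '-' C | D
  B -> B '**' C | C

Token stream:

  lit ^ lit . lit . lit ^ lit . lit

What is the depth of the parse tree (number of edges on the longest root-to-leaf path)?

[S [A [B [C [D lit]]]] ^ [S [A [B [C [D lit]]] . [A [B [C [D lit]]] . [A [B [C [D lit]]]]]] ^ [S [A [B [C [D lit]]] . [A [B [C [D lit]]]]]]]]

8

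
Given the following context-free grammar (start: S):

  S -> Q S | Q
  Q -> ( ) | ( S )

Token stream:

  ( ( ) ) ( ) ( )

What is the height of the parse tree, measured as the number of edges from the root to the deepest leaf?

[S [Q ( [S [Q ( )]] )] [S [Q ( )] [S [Q ( )]]]]

4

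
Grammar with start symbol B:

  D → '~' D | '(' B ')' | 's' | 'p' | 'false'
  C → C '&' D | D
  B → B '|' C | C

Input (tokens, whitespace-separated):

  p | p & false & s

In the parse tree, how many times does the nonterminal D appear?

4

[B [B [C [D p]]] | [C [C [C [D p]] & [D false]] & [D s]]]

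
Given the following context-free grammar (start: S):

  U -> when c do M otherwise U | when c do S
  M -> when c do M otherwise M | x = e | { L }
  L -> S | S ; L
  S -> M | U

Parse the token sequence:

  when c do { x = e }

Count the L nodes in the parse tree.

[S [U when c do [S [M { [L [S [M x = e]]] }]]]]

1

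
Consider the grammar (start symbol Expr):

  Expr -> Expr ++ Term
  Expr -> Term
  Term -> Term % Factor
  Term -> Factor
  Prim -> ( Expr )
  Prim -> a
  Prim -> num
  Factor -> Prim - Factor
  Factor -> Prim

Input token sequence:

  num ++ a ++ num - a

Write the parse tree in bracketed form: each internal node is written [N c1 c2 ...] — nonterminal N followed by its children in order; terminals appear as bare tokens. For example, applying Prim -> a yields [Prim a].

[Expr [Expr [Expr [Term [Factor [Prim num]]]] ++ [Term [Factor [Prim a]]]] ++ [Term [Factor [Prim num] - [Factor [Prim a]]]]]

Expr
Expr ++ Term
Expr ++ Term ++ Term
Term ++ Term ++ Term
Factor ++ Term ++ Term
Prim ++ Term ++ Term
num ++ Term ++ Term
num ++ Factor ++ Term
num ++ Prim ++ Term
num ++ a ++ Term
num ++ a ++ Factor
num ++ a ++ Prim - Factor
num ++ a ++ num - Factor
num ++ a ++ num - Prim
num ++ a ++ num - a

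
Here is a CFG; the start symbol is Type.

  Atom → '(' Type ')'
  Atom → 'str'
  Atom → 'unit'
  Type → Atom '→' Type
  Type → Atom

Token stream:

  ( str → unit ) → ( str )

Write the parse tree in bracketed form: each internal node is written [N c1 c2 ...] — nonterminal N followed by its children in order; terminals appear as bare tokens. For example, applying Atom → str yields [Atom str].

[Type [Atom ( [Type [Atom str] → [Type [Atom unit]]] )] → [Type [Atom ( [Type [Atom str]] )]]]

Type
Atom → Type
( Type ) → Type
( Atom → Type ) → Type
( str → Type ) → Type
( str → Atom ) → Type
( str → unit ) → Type
( str → unit ) → Atom
( str → unit ) → ( Type )
( str → unit ) → ( Atom )
( str → unit ) → ( str )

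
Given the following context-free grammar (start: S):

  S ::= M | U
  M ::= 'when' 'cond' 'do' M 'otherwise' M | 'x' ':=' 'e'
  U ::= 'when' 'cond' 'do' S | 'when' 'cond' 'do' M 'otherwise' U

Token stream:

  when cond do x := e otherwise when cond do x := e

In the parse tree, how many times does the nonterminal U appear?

2

[S [U when cond do [M x := e] otherwise [U when cond do [S [M x := e]]]]]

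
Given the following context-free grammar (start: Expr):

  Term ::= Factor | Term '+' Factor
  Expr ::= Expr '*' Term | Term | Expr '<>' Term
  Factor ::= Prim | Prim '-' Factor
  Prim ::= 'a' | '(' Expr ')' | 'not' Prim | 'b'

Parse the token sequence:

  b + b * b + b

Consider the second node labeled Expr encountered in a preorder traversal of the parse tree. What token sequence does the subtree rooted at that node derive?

b + b

[Expr [Expr [Term [Term [Factor [Prim b]]] + [Factor [Prim b]]]] * [Term [Term [Factor [Prim b]]] + [Factor [Prim b]]]]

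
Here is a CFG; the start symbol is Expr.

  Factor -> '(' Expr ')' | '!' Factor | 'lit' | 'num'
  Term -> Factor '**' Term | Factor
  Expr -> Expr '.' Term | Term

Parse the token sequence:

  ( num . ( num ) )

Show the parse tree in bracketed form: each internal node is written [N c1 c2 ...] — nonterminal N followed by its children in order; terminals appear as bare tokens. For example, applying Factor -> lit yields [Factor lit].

[Expr [Term [Factor ( [Expr [Expr [Term [Factor num]]] . [Term [Factor ( [Expr [Term [Factor num]]] )]]] )]]]

Expr
Term
Factor
( Expr )
( Expr . Term )
( Term . Term )
( Factor . Term )
( num . Term )
( num . Factor )
( num . ( Expr ) )
( num . ( Term ) )
( num . ( Factor ) )
( num . ( num ) )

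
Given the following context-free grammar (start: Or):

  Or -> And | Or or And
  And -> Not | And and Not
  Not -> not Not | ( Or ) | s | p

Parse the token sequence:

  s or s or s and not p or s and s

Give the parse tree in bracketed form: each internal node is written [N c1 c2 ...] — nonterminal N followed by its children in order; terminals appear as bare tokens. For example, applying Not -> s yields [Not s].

Or
Or or And
Or or And or And
Or or And or And or And
And or And or And or And
Not or And or And or And
s or And or And or And
s or Not or And or And
s or s or And or And
s or s or And and Not or And
s or s or Not and Not or And
s or s or s and Not or And
s or s or s and not Not or And
s or s or s and not p or And
s or s or s and not p or And and Not
s or s or s and not p or Not and Not
s or s or s and not p or s and Not
s or s or s and not p or s and s

[Or [Or [Or [Or [And [Not s]]] or [And [Not s]]] or [And [And [Not s]] and [Not not [Not p]]]] or [And [And [Not s]] and [Not s]]]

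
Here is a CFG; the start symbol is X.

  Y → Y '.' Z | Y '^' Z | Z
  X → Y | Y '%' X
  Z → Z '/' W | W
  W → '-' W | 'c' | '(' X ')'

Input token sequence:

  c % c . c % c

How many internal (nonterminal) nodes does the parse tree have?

[X [Y [Z [W c]]] % [X [Y [Y [Z [W c]]] . [Z [W c]]] % [X [Y [Z [W c]]]]]]

15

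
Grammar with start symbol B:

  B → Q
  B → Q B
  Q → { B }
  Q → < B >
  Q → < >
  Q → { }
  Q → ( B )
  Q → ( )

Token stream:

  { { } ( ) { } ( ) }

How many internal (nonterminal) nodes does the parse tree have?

[B [Q { [B [Q { }] [B [Q ( )] [B [Q { }] [B [Q ( )]]]]] }]]

10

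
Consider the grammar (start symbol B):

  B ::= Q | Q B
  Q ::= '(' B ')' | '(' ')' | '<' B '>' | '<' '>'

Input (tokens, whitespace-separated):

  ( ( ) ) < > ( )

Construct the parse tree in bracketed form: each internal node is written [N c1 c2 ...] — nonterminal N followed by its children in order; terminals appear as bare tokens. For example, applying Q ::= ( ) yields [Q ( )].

[B [Q ( [B [Q ( )]] )] [B [Q < >] [B [Q ( )]]]]

B
Q B
( B ) B
( Q ) B
( ( ) ) B
( ( ) ) Q B
( ( ) ) < > B
( ( ) ) < > Q
( ( ) ) < > ( )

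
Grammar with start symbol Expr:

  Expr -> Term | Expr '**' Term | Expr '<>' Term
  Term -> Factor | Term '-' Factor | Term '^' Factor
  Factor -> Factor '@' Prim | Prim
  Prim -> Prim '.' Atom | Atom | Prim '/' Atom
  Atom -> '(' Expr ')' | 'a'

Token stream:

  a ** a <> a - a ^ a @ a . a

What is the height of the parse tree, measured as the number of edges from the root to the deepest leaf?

7

[Expr [Expr [Expr [Term [Factor [Prim [Atom a]]]]] ** [Term [Factor [Prim [Atom a]]]]] <> [Term [Term [Term [Factor [Prim [Atom a]]]] - [Factor [Prim [Atom a]]]] ^ [Factor [Factor [Prim [Atom a]]] @ [Prim [Prim [Atom a]] . [Atom a]]]]]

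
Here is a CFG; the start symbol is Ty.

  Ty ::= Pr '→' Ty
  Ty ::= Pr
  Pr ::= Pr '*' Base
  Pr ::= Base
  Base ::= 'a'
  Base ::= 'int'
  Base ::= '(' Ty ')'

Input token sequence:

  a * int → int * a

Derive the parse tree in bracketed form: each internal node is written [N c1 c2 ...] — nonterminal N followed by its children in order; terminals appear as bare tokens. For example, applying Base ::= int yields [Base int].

Ty
Pr → Ty
Pr * Base → Ty
Base * Base → Ty
a * Base → Ty
a * int → Ty
a * int → Pr
a * int → Pr * Base
a * int → Base * Base
a * int → int * Base
a * int → int * a

[Ty [Pr [Pr [Base a]] * [Base int]] → [Ty [Pr [Pr [Base int]] * [Base a]]]]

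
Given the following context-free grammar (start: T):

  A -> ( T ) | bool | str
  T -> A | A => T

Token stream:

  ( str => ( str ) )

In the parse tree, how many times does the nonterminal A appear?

4

[T [A ( [T [A str] => [T [A ( [T [A str]] )]]] )]]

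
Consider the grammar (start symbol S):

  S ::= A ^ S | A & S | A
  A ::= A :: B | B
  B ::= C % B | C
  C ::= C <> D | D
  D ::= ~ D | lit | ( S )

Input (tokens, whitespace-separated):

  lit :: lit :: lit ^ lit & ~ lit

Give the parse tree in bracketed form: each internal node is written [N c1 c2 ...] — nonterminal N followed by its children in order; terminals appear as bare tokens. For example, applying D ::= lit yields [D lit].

[S [A [A [A [B [C [D lit]]]] :: [B [C [D lit]]]] :: [B [C [D lit]]]] ^ [S [A [B [C [D lit]]]] & [S [A [B [C [D ~ [D lit]]]]]]]]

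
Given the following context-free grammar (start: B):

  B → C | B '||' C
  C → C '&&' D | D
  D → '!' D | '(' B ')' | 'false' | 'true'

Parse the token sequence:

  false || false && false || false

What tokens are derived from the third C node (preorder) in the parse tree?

false

[B [B [B [C [D false]]] || [C [C [D false]] && [D false]]] || [C [D false]]]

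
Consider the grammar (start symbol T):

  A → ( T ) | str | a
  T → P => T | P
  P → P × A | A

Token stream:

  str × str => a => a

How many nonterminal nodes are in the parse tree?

11

[T [P [P [A str]] × [A str]] => [T [P [A a]] => [T [P [A a]]]]]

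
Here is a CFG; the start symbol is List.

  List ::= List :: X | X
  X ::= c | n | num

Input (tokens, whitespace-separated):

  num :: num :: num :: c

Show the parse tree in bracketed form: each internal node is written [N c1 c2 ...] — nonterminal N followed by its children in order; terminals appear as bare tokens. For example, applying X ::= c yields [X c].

List
List :: X
List :: X :: X
List :: X :: X :: X
X :: X :: X :: X
num :: X :: X :: X
num :: num :: X :: X
num :: num :: num :: X
num :: num :: num :: c

[List [List [List [List [X num]] :: [X num]] :: [X num]] :: [X c]]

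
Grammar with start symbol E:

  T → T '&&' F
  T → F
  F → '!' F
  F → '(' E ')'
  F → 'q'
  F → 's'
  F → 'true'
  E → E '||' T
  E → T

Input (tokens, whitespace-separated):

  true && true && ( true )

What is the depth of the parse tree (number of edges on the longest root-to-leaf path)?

[E [T [T [T [F true]] && [F true]] && [F ( [E [T [F true]]] )]]]

6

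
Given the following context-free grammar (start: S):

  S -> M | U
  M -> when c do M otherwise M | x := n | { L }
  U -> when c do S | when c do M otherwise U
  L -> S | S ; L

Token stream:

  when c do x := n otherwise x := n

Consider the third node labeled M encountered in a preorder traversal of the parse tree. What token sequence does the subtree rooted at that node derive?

[S [M when c do [M x := n] otherwise [M x := n]]]

x := n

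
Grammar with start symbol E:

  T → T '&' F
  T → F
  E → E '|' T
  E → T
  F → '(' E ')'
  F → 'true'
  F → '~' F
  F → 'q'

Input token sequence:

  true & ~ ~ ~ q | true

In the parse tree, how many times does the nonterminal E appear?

[E [E [T [T [F true]] & [F ~ [F ~ [F ~ [F q]]]]]] | [T [F true]]]

2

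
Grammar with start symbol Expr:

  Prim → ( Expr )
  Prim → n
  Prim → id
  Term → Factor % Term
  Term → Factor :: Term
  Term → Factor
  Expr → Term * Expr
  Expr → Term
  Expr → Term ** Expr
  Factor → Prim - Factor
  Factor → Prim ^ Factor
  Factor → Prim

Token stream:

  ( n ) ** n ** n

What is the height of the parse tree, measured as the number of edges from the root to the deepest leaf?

8

[Expr [Term [Factor [Prim ( [Expr [Term [Factor [Prim n]]]] )]]] ** [Expr [Term [Factor [Prim n]]] ** [Expr [Term [Factor [Prim n]]]]]]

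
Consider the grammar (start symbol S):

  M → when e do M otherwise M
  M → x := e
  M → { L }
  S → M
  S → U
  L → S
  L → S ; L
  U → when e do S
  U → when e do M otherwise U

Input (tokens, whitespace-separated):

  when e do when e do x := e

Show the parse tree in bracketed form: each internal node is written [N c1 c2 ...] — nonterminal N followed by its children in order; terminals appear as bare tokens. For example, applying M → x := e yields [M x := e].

[S [U when e do [S [U when e do [S [M x := e]]]]]]

S
U
when e do S
when e do U
when e do when e do S
when e do when e do M
when e do when e do x := e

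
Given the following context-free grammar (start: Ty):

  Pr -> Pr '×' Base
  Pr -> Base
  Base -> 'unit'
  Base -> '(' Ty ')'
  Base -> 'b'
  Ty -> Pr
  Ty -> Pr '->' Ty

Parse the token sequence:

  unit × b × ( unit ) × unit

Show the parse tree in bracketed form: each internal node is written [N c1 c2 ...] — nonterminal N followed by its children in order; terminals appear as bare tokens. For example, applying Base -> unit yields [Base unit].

[Ty [Pr [Pr [Pr [Pr [Base unit]] × [Base b]] × [Base ( [Ty [Pr [Base unit]]] )]] × [Base unit]]]

Ty
Pr
Pr × Base
Pr × Base × Base
Pr × Base × Base × Base
Base × Base × Base × Base
unit × Base × Base × Base
unit × b × Base × Base
unit × b × ( Ty ) × Base
unit × b × ( Pr ) × Base
unit × b × ( Base ) × Base
unit × b × ( unit ) × Base
unit × b × ( unit ) × unit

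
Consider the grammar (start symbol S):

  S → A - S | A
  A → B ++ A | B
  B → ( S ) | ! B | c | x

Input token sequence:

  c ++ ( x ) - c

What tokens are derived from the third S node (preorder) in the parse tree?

[S [A [B c] ++ [A [B ( [S [A [B x]]] )]]] - [S [A [B c]]]]

c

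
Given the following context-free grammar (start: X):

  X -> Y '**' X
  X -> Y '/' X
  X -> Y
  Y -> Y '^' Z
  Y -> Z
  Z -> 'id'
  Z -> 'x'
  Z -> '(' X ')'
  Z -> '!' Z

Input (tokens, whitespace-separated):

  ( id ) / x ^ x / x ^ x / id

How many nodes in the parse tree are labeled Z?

[X [Y [Z ( [X [Y [Z id]]] )]] / [X [Y [Y [Z x]] ^ [Z x]] / [X [Y [Y [Z x]] ^ [Z x]] / [X [Y [Z id]]]]]]

7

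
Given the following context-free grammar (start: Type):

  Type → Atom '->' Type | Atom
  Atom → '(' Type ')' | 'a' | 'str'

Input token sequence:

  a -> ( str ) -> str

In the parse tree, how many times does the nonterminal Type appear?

[Type [Atom a] -> [Type [Atom ( [Type [Atom str]] )] -> [Type [Atom str]]]]

4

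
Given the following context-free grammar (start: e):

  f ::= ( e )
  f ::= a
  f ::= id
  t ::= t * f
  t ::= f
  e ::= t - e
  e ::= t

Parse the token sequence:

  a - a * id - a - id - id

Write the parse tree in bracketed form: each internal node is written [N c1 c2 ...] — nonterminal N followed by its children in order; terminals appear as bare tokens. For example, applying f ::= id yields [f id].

[e [t [f a]] - [e [t [t [f a]] * [f id]] - [e [t [f a]] - [e [t [f id]] - [e [t [f id]]]]]]]

e
t - e
f - e
a - e
a - t - e
a - t * f - e
a - f * f - e
a - a * f - e
a - a * id - e
a - a * id - t - e
a - a * id - f - e
a - a * id - a - e
a - a * id - a - t - e
a - a * id - a - f - e
a - a * id - a - id - e
a - a * id - a - id - t
a - a * id - a - id - f
a - a * id - a - id - id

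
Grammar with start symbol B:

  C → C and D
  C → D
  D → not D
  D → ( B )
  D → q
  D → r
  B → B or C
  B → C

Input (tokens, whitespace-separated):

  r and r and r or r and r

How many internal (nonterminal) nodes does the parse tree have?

[B [B [C [C [C [D r]] and [D r]] and [D r]]] or [C [C [D r]] and [D r]]]

12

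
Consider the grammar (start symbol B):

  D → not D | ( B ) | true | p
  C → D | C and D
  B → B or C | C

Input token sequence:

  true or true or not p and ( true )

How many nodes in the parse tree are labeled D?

6

[B [B [B [C [D true]]] or [C [D true]]] or [C [C [D not [D p]]] and [D ( [B [C [D true]]] )]]]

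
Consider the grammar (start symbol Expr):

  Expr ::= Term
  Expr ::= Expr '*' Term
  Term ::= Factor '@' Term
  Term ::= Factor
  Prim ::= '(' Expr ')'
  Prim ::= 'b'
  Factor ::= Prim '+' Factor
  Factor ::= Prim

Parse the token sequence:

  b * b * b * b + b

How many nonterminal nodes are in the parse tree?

[Expr [Expr [Expr [Expr [Term [Factor [Prim b]]]] * [Term [Factor [Prim b]]]] * [Term [Factor [Prim b]]]] * [Term [Factor [Prim b] + [Factor [Prim b]]]]]

18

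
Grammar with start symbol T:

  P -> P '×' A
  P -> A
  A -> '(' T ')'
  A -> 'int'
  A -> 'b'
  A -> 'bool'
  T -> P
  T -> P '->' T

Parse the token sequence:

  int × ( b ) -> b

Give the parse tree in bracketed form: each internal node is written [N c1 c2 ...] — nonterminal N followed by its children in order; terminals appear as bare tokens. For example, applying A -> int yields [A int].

T
P -> T
P × A -> T
A × A -> T
int × A -> T
int × ( T ) -> T
int × ( P ) -> T
int × ( A ) -> T
int × ( b ) -> T
int × ( b ) -> P
int × ( b ) -> A
int × ( b ) -> b

[T [P [P [A int]] × [A ( [T [P [A b]]] )]] -> [T [P [A b]]]]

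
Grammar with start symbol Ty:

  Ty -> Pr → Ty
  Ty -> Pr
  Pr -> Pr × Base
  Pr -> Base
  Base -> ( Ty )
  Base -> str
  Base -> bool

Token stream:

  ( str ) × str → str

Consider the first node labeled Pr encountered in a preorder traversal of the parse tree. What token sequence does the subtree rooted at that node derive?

( str ) × str

[Ty [Pr [Pr [Base ( [Ty [Pr [Base str]]] )]] × [Base str]] → [Ty [Pr [Base str]]]]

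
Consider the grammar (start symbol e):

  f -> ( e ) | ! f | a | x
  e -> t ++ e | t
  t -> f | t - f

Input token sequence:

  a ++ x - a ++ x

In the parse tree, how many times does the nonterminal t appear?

[e [t [f a]] ++ [e [t [t [f x]] - [f a]] ++ [e [t [f x]]]]]

4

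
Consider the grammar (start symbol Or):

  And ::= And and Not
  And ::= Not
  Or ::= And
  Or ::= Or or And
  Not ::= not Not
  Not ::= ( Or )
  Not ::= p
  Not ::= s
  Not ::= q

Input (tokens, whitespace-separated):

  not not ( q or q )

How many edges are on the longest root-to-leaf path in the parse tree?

[Or [And [Not not [Not not [Not ( [Or [Or [And [Not q]]] or [And [Not q]]] )]]]]]

9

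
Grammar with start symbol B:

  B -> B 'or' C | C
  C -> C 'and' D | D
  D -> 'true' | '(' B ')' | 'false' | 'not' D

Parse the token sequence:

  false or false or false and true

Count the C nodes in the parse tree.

[B [B [B [C [D false]]] or [C [D false]]] or [C [C [D false]] and [D true]]]

4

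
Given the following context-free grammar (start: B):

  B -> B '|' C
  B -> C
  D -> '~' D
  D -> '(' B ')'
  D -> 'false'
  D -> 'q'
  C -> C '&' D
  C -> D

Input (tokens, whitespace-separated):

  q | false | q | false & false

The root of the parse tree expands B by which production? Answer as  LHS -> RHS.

[B [B [B [B [C [D q]]] | [C [D false]]] | [C [D q]]] | [C [C [D false]] & [D false]]]

B -> B '|' C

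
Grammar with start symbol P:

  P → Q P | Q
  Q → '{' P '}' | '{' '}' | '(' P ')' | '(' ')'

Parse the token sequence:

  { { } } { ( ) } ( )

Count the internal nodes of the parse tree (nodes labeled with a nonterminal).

[P [Q { [P [Q { }]] }] [P [Q { [P [Q ( )]] }] [P [Q ( )]]]]

10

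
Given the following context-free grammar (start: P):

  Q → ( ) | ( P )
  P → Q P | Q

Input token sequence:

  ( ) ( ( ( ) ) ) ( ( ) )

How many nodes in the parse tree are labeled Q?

[P [Q ( )] [P [Q ( [P [Q ( [P [Q ( )]] )]] )] [P [Q ( [P [Q ( )]] )]]]]

6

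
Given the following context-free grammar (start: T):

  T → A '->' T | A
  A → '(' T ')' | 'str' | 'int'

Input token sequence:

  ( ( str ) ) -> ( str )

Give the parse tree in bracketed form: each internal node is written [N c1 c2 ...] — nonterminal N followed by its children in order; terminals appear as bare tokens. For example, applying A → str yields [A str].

[T [A ( [T [A ( [T [A str]] )]] )] -> [T [A ( [T [A str]] )]]]

T
A -> T
( T ) -> T
( A ) -> T
( ( T ) ) -> T
( ( A ) ) -> T
( ( str ) ) -> T
( ( str ) ) -> A
( ( str ) ) -> ( T )
( ( str ) ) -> ( A )
( ( str ) ) -> ( str )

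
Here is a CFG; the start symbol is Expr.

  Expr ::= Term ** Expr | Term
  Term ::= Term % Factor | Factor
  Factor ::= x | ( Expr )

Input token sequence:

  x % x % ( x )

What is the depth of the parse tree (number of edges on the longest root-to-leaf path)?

[Expr [Term [Term [Term [Factor x]] % [Factor x]] % [Factor ( [Expr [Term [Factor x]]] )]]]

6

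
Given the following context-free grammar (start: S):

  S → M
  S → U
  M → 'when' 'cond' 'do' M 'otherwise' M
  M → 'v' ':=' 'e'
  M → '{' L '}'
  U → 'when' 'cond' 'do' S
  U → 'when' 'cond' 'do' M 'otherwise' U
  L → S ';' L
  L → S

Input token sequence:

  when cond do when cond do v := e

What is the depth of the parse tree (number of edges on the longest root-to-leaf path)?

6

[S [U when cond do [S [U when cond do [S [M v := e]]]]]]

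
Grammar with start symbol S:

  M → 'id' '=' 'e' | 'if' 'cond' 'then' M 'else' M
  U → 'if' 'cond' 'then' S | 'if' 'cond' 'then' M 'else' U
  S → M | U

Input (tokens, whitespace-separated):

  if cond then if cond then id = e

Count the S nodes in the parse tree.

[S [U if cond then [S [U if cond then [S [M id = e]]]]]]

3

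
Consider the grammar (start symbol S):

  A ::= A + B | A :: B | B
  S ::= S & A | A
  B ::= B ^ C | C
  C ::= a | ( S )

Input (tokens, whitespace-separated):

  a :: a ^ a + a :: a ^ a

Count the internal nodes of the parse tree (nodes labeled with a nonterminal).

17

[S [A [A [A [A [B [C a]]] :: [B [B [C a]] ^ [C a]]] + [B [C a]]] :: [B [B [C a]] ^ [C a]]]]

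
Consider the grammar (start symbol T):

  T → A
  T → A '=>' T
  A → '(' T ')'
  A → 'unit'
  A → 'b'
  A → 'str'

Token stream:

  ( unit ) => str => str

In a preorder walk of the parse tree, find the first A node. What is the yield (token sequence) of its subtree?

[T [A ( [T [A unit]] )] => [T [A str] => [T [A str]]]]

( unit )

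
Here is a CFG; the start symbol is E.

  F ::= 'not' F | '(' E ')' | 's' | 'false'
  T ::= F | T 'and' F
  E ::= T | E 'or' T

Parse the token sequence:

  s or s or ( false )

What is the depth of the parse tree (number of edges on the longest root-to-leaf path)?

[E [E [E [T [F s]]] or [T [F s]]] or [T [F ( [E [T [F false]]] )]]]

6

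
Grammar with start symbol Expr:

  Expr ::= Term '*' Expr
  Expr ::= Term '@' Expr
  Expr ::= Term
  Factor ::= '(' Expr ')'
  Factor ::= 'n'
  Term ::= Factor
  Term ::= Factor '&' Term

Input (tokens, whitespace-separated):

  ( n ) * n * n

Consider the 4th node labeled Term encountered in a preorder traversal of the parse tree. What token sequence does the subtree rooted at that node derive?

[Expr [Term [Factor ( [Expr [Term [Factor n]]] )]] * [Expr [Term [Factor n]] * [Expr [Term [Factor n]]]]]

n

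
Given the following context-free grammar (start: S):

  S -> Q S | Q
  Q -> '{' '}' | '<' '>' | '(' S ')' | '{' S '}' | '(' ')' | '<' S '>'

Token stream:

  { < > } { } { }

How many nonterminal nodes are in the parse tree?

[S [Q { [S [Q < >]] }] [S [Q { }] [S [Q { }]]]]

8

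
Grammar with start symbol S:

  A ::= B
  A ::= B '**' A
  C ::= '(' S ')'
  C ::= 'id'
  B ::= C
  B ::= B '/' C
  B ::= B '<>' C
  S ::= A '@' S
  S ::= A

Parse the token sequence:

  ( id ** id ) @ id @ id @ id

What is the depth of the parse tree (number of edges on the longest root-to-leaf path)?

[S [A [B [C ( [S [A [B [C id]] ** [A [B [C id]]]]] )]]] @ [S [A [B [C id]]] @ [S [A [B [C id]]] @ [S [A [B [C id]]]]]]]

9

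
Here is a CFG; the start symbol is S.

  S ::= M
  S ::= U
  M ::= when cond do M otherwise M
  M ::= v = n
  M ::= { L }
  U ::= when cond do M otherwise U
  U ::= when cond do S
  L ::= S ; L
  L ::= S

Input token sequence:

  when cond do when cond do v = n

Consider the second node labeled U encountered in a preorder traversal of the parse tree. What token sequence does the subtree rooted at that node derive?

[S [U when cond do [S [U when cond do [S [M v = n]]]]]]

when cond do v = n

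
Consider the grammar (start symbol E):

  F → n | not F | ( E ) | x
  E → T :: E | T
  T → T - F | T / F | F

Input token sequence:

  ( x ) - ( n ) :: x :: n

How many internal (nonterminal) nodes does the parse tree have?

[E [T [T [F ( [E [T [F x]]] )]] - [F ( [E [T [F n]]] )]] :: [E [T [F x]] :: [E [T [F n]]]]]

17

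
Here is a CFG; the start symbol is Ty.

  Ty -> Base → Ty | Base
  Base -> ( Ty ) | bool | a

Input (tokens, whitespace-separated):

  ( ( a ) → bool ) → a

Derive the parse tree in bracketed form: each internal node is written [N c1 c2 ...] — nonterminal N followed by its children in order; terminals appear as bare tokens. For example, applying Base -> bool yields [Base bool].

[Ty [Base ( [Ty [Base ( [Ty [Base a]] )] → [Ty [Base bool]]] )] → [Ty [Base a]]]

Ty
Base → Ty
( Ty ) → Ty
( Base → Ty ) → Ty
( ( Ty ) → Ty ) → Ty
( ( Base ) → Ty ) → Ty
( ( a ) → Ty ) → Ty
( ( a ) → Base ) → Ty
( ( a ) → bool ) → Ty
( ( a ) → bool ) → Base
( ( a ) → bool ) → a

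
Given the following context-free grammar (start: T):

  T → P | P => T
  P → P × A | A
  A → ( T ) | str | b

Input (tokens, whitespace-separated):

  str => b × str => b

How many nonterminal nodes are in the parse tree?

[T [P [A str]] => [T [P [P [A b]] × [A str]] => [T [P [A b]]]]]

11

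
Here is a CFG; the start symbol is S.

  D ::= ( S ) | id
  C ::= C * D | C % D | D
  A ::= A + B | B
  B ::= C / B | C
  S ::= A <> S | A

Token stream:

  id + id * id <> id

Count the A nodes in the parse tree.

3

[S [A [A [B [C [D id]]]] + [B [C [C [D id]] * [D id]]]] <> [S [A [B [C [D id]]]]]]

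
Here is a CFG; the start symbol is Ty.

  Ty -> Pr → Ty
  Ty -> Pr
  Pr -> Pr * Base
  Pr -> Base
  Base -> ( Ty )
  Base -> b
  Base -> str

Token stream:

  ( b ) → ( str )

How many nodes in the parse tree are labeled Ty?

4

[Ty [Pr [Base ( [Ty [Pr [Base b]]] )]] → [Ty [Pr [Base ( [Ty [Pr [Base str]]] )]]]]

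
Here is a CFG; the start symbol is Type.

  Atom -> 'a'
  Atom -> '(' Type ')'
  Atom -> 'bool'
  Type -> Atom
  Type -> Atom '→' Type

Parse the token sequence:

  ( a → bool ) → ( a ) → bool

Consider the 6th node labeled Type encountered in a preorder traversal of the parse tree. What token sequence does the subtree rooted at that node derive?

bool

[Type [Atom ( [Type [Atom a] → [Type [Atom bool]]] )] → [Type [Atom ( [Type [Atom a]] )] → [Type [Atom bool]]]]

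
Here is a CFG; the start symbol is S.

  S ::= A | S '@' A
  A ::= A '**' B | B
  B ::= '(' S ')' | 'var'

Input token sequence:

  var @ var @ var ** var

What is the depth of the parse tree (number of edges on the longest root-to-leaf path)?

[S [S [S [A [B var]]] @ [A [B var]]] @ [A [A [B var]] ** [B var]]]

5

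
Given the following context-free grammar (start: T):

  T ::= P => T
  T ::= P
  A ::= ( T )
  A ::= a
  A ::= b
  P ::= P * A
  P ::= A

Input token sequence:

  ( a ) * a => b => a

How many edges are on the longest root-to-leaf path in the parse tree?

7

[T [P [P [A ( [T [P [A a]]] )]] * [A a]] => [T [P [A b]] => [T [P [A a]]]]]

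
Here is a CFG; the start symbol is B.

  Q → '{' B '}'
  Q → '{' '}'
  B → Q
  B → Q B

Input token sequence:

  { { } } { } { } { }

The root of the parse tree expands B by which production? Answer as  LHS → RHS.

[B [Q { [B [Q { }]] }] [B [Q { }] [B [Q { }] [B [Q { }]]]]]

B → Q B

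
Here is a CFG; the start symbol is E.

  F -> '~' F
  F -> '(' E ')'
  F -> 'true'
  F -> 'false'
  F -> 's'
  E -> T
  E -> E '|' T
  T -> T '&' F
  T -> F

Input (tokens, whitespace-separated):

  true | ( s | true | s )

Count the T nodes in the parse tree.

5

[E [E [T [F true]]] | [T [F ( [E [E [E [T [F s]]] | [T [F true]]] | [T [F s]]] )]]]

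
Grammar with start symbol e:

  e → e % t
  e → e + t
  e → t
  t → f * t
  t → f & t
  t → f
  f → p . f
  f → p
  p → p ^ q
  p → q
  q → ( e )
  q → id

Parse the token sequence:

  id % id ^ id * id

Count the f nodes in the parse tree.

[e [e [t [f [p [q id]]]]] % [t [f [p [p [q id]] ^ [q id]]] * [t [f [p [q id]]]]]]

3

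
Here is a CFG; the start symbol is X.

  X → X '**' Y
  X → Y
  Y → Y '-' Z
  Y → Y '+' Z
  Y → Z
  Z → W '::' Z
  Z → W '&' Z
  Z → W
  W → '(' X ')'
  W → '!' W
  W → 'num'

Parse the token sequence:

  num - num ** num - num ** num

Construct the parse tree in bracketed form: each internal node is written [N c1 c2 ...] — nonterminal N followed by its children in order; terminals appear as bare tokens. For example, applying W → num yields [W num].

[X [X [X [Y [Y [Z [W num]]] - [Z [W num]]]] ** [Y [Y [Z [W num]]] - [Z [W num]]]] ** [Y [Z [W num]]]]

X
X ** Y
X ** Y ** Y
Y ** Y ** Y
Y - Z ** Y ** Y
Z - Z ** Y ** Y
W - Z ** Y ** Y
num - Z ** Y ** Y
num - W ** Y ** Y
num - num ** Y ** Y
num - num ** Y - Z ** Y
num - num ** Z - Z ** Y
num - num ** W - Z ** Y
num - num ** num - Z ** Y
num - num ** num - W ** Y
num - num ** num - num ** Y
num - num ** num - num ** Z
num - num ** num - num ** W
num - num ** num - num ** num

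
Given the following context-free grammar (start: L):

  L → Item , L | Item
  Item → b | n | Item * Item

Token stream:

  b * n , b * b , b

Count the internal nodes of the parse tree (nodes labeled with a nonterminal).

10

[L [Item [Item b] * [Item n]] , [L [Item [Item b] * [Item b]] , [L [Item b]]]]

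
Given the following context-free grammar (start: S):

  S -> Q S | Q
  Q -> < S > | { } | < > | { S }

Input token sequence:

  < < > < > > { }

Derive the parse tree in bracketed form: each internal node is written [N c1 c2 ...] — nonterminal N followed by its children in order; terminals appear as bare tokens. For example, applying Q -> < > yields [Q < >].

[S [Q < [S [Q < >] [S [Q < >]]] >] [S [Q { }]]]

S
Q S
< S > S
< Q S > S
< < > S > S
< < > Q > S
< < > < > > S
< < > < > > Q
< < > < > > { }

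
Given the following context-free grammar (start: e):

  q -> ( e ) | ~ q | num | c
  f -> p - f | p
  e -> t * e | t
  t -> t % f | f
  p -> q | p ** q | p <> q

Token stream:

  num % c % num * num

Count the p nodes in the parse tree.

[e [t [t [t [f [p [q num]]]] % [f [p [q c]]]] % [f [p [q num]]]] * [e [t [f [p [q num]]]]]]

4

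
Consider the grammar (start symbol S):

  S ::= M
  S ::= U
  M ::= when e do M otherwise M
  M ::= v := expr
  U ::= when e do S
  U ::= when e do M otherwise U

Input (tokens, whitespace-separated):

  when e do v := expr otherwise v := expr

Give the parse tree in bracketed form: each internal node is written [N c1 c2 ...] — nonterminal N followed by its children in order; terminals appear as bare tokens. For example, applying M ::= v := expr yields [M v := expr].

[S [M when e do [M v := expr] otherwise [M v := expr]]]

S
M
when e do M otherwise M
when e do v := expr otherwise M
when e do v := expr otherwise v := expr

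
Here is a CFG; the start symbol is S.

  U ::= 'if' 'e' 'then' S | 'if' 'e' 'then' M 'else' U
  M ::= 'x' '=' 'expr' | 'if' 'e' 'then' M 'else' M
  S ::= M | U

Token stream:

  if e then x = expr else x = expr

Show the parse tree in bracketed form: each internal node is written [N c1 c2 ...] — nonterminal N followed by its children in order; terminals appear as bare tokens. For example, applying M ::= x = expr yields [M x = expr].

S
M
if e then M else M
if e then x = expr else M
if e then x = expr else x = expr

[S [M if e then [M x = expr] else [M x = expr]]]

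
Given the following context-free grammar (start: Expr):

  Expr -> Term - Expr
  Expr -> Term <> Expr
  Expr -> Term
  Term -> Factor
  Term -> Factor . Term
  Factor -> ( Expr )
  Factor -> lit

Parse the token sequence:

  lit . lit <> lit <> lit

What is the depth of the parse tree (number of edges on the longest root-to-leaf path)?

5

[Expr [Term [Factor lit] . [Term [Factor lit]]] <> [Expr [Term [Factor lit]] <> [Expr [Term [Factor lit]]]]]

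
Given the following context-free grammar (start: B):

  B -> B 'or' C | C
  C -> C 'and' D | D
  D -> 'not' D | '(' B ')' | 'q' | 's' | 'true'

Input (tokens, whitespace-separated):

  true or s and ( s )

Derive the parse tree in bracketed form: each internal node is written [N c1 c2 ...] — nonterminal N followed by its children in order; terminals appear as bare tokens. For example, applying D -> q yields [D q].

B
B or C
C or C
D or C
true or C
true or C and D
true or D and D
true or s and D
true or s and ( B )
true or s and ( C )
true or s and ( D )
true or s and ( s )

[B [B [C [D true]]] or [C [C [D s]] and [D ( [B [C [D s]]] )]]]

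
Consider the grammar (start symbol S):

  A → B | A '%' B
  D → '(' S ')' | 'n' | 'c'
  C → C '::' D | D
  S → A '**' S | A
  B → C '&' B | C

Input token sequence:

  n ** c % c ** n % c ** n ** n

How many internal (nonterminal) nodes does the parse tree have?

33

[S [A [B [C [D n]]]] ** [S [A [A [B [C [D c]]]] % [B [C [D c]]]] ** [S [A [A [B [C [D n]]]] % [B [C [D c]]]] ** [S [A [B [C [D n]]]] ** [S [A [B [C [D n]]]]]]]]]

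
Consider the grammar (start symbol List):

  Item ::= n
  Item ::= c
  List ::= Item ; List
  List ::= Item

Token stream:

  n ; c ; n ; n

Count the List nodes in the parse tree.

[List [Item n] ; [List [Item c] ; [List [Item n] ; [List [Item n]]]]]

4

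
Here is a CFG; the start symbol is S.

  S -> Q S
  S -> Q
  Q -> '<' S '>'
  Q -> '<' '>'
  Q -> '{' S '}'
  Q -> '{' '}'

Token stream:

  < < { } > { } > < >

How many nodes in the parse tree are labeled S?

[S [Q < [S [Q < [S [Q { }]] >] [S [Q { }]]] >] [S [Q < >]]]

5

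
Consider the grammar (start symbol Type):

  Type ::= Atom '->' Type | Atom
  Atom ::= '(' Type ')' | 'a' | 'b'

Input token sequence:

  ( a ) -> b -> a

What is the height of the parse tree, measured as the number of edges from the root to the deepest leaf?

[Type [Atom ( [Type [Atom a]] )] -> [Type [Atom b] -> [Type [Atom a]]]]

4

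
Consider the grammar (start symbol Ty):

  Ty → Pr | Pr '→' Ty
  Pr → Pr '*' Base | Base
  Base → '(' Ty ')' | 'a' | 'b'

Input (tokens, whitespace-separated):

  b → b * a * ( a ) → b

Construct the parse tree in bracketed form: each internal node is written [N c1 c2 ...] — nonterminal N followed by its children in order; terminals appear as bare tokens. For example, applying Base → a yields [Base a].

Ty
Pr → Ty
Base → Ty
b → Ty
b → Pr → Ty
b → Pr * Base → Ty
b → Pr * Base * Base → Ty
b → Base * Base * Base → Ty
b → b * Base * Base → Ty
b → b * a * Base → Ty
b → b * a * ( Ty ) → Ty
b → b * a * ( Pr ) → Ty
b → b * a * ( Base ) → Ty
b → b * a * ( a ) → Ty
b → b * a * ( a ) → Pr
b → b * a * ( a ) → Base
b → b * a * ( a ) → b

[Ty [Pr [Base b]] → [Ty [Pr [Pr [Pr [Base b]] * [Base a]] * [Base ( [Ty [Pr [Base a]]] )]] → [Ty [Pr [Base b]]]]]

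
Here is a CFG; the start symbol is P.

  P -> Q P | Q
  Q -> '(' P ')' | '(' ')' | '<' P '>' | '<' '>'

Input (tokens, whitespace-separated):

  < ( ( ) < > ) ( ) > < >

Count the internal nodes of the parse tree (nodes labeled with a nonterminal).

[P [Q < [P [Q ( [P [Q ( )] [P [Q < >]]] )] [P [Q ( )]]] >] [P [Q < >]]]

12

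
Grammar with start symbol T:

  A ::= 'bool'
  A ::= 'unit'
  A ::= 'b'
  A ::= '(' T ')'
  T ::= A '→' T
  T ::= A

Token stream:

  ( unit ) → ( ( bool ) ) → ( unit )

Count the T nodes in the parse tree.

7

[T [A ( [T [A unit]] )] → [T [A ( [T [A ( [T [A bool]] )]] )] → [T [A ( [T [A unit]] )]]]]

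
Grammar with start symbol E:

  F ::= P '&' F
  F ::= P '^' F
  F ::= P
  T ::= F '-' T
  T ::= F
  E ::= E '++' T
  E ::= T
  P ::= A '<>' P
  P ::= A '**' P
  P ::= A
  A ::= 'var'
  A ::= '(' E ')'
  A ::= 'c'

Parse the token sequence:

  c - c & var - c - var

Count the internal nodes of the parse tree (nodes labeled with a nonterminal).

[E [T [F [P [A c]]] - [T [F [P [A c]] & [F [P [A var]]]] - [T [F [P [A c]]] - [T [F [P [A var]]]]]]]]

20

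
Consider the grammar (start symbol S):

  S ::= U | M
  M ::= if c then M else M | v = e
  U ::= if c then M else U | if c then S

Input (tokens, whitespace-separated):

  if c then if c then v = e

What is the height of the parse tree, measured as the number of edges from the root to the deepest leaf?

6

[S [U if c then [S [U if c then [S [M v = e]]]]]]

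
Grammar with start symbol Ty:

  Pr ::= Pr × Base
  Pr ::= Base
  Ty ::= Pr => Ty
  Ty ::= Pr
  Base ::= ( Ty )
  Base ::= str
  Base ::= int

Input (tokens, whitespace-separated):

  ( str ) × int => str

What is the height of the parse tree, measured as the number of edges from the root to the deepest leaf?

7

[Ty [Pr [Pr [Base ( [Ty [Pr [Base str]]] )]] × [Base int]] => [Ty [Pr [Base str]]]]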